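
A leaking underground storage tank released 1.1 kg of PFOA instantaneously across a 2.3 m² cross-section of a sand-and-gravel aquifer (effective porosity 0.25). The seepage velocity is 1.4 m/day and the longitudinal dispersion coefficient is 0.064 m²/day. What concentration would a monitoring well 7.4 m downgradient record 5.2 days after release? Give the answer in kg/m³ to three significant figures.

For an instantaneous plane source, C(x,t) = M/(n_e·A·√(4πDt)) · exp(−(x−vt)²/(4Dt)), with n_e·A the pore (flow) area.
Plume center vt = 1.4 × 5.2 = 7.28 m, so the well at 7.4 m is 0.12 m downgradient of the peak.
√(4πDt) = 2.045 m, giving peak height M/(n_e·A·√(4πDt)) = 1.1/(0.25 × 2.3 × 2.045) = 0.9355 kg/m³.
(x−vt)²/(4Dt) = (0.12)²/(4 × 0.064 × 5.2) = 0.01082; exp(−0.01082) = 0.9892.
C = 0.9355 × 0.9892 = 0.925 kg/m³.

0.925 kg/m³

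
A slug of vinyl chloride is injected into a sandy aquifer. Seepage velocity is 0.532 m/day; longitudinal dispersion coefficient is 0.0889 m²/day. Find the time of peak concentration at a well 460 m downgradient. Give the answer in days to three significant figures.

For the 1D instantaneous-source solution, setting ∂C/∂t = 0 at fixed x gives v²t² + 2Dt − x² = 0, so t = (√(D² + v²x²) − D)/v².
√(D² + v²x²) = √(0.0889² + 0.532² × 460²) = 244.7; v² = 0.283024.
t = (244.7 − 0.0889)/0.283024 = 864 days (vs. the pure-advection estimate x/v = 865 d).

864 days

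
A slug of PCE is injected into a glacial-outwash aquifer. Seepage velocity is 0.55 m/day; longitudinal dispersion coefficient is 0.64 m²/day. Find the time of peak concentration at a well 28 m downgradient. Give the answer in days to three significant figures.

For the 1D instantaneous-source solution, setting ∂C/∂t = 0 at fixed x gives v²t² + 2Dt − x² = 0, so t = (√(D² + v²x²) − D)/v².
√(D² + v²x²) = √(0.64² + 0.55² × 28²) = 15.41; v² = 0.3025.
t = (15.41 − 0.64)/0.3025 = 48.8 days (vs. the pure-advection estimate x/v = 50.9 d).

48.8 days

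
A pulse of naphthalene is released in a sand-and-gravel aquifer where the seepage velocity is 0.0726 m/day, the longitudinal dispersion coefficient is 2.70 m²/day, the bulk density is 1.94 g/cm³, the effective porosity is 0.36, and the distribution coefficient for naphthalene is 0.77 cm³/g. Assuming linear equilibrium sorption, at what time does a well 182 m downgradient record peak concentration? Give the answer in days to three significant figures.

Retardation factor R = 1 + ρ_b·K_d/n = 1 + 1.94 × 0.77/0.36 = 5.149.
Sorption retards both mechanisms: v_R = v/R = 0.01410 m/day, D_R = D/R = 0.5244 m²/day.
Peak time from v_R²t² + 2D_R t − x² = 0: t = (√(D_R² + v_R²x²) − D_R)/v_R².
√(D_R² + v_R²x²) = √(0.5244² + 0.01410² × 182²) = 2.619; v_R² = 0.0001988.
t = (2.619 − 0.5244)/0.0001988 = 10500 days.

10500 days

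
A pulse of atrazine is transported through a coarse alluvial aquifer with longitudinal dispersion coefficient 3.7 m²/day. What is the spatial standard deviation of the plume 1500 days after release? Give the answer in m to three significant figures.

105 m

Dispersive spreading gives a Gaussian with σ² = 2Dt; advection only shifts the center.
σ = √(2 × 3.7 × 1500) = 105 m.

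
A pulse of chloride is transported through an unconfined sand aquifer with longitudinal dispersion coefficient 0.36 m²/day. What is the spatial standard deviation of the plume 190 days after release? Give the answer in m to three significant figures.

11.7 m

Dispersive spreading gives a Gaussian with σ² = 2Dt; advection only shifts the center.
σ = √(2 × 0.36 × 190) = 11.7 m.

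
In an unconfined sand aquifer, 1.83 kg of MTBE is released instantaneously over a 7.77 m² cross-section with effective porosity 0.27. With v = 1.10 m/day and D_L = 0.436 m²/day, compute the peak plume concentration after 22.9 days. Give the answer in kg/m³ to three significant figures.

The peak of an instantaneous 1D plume sits at x = vt; there the Gaussian factor is 1 and C_max = M/(n_e·A·√(4πDt)), where n_e·A is the pore area the mass is dissolved in.
√(4πDt) = √(4π × 0.436 × 22.9) = 11.20 m, so C_max = 1.83/(0.27 × 7.77 × 11.20) = 0.0779 kg/m³.

0.0779 kg/m³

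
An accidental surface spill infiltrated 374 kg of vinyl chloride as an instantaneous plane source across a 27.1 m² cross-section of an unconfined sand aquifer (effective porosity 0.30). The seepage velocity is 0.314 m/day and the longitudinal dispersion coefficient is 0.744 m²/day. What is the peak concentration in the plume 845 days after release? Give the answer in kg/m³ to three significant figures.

0.518 kg/m³

The peak of an instantaneous 1D plume sits at x = vt; there the Gaussian factor is 1 and C_max = M/(n_e·A·√(4πDt)), where n_e·A is the pore area the mass is dissolved in.
√(4πDt) = √(4π × 0.744 × 845) = 88.88 m, so C_max = 374/(0.30 × 27.1 × 88.88) = 0.518 kg/m³.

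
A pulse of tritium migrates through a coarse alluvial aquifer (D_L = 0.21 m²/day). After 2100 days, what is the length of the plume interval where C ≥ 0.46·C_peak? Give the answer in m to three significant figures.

74.0 m

The plume is Gaussian with σ = √(2Dt) = √(2 × 0.21 × 2100) = 29.70 m.
C/C_peak = exp(−Δx²/(2σ²)) = 0.46 ⇒ Δx = σ·√(−2 ln 0.46) = 29.70 × 1.246 = 37.01 m.
Width = 2Δx = 74.0 m.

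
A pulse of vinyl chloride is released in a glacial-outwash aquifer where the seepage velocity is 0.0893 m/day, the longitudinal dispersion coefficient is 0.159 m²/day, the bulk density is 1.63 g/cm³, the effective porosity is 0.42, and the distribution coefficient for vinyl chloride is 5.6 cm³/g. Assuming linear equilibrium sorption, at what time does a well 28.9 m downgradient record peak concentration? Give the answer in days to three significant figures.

Retardation factor R = 1 + ρ_b·K_d/n = 1 + 1.63 × 5.6/0.42 = 22.73.
Sorption retards both mechanisms: v_R = v/R = 0.003929 m/day, D_R = D/R = 0.006995 m²/day.
Peak time from v_R²t² + 2D_R t − x² = 0: t = (√(D_R² + v_R²x²) − D_R)/v_R².
√(D_R² + v_R²x²) = √(0.006995² + 0.003929² × 28.9²) = 0.1138; v_R² = 1.544e-05.
t = (0.1138 − 0.006995)/1.544e-05 = 6920 days.

6920 days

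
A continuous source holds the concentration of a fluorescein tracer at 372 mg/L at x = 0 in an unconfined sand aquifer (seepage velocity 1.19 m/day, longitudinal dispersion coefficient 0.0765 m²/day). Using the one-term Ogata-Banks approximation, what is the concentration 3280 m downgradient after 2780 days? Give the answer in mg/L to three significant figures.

For a continuous step input, C/C₀ ≈ ½·erfc((x−vt)/(2√(Dt))).
vt = 1.19 × 2780 = 3308.2 m and 2√(Dt) = 2√(0.0765 × 2780) = 29.17 m.
Argument (x−vt)/(2√(Dt)) = (3280 − 3308.2)/29.17 = -0.9667; ½·erfc(-0.9667) = 0.9142.
C = 372 × 0.9142 = 340 mg/L.

340 mg/L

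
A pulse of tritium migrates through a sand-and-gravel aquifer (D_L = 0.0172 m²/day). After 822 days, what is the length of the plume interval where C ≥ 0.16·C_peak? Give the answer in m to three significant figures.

20.4 m

The plume is Gaussian with σ = √(2Dt) = √(2 × 0.0172 × 822) = 5.318 m.
C/C_peak = exp(−Δx²/(2σ²)) = 0.16 ⇒ Δx = σ·√(−2 ln 0.16) = 5.318 × 1.914 = 10.18 m.
Width = 2Δx = 20.4 m.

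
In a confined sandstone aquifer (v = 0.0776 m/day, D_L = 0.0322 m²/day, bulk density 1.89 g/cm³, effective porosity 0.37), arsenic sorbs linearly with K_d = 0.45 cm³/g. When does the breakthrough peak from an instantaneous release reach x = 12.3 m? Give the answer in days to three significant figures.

Retardation factor R = 1 + ρ_b·K_d/n = 1 + 1.89 × 0.45/0.37 = 3.299.
Sorption retards both mechanisms: v_R = v/R = 0.02352 m/day, D_R = D/R = 0.009761 m²/day.
Peak time from v_R²t² + 2D_R t − x² = 0: t = (√(D_R² + v_R²x²) − D_R)/v_R².
√(D_R² + v_R²x²) = √(0.009761² + 0.02352² × 12.3²) = 0.2895; v_R² = 0.0005532.
t = (0.2895 − 0.009761)/0.0005532 = 506 days.

506 days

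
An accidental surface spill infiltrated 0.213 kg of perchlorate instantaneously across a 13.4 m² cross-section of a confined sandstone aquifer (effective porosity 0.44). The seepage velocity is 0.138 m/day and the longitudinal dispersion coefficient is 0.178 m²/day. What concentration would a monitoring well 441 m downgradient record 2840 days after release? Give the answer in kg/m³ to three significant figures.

For an instantaneous plane source, C(x,t) = M/(n_e·A·√(4πDt)) · exp(−(x−vt)²/(4Dt)), with n_e·A the pore (flow) area.
Plume center vt = 0.138 × 2840 = 391.92 m, so the well at 441 m is 49.08 m downgradient of the peak.
√(4πDt) = 79.70 m, giving peak height M/(n_e·A·√(4πDt)) = 0.213/(0.44 × 13.4 × 79.70) = 0.0004533 kg/m³.
(x−vt)²/(4Dt) = (49.08)²/(4 × 0.178 × 2840) = 1.191; exp(−1.191) = 0.3039.
C = 0.0004533 × 0.3039 = 0.000138 kg/m³.

0.000138 kg/m³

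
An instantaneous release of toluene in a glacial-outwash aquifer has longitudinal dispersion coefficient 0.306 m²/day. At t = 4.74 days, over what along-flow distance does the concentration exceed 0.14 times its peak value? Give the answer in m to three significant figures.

6.75 m

The plume is Gaussian with σ = √(2Dt) = √(2 × 0.306 × 4.74) = 1.703 m.
C/C_peak = exp(−Δx²/(2σ²)) = 0.14 ⇒ Δx = σ·√(−2 ln 0.14) = 1.703 × 1.983 = 3.377 m.
Width = 2Δx = 6.75 m.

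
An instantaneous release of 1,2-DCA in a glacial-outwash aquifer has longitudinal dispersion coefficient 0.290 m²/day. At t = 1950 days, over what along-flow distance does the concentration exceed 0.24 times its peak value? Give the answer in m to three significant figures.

114 m

The plume is Gaussian with σ = √(2Dt) = √(2 × 0.290 × 1950) = 33.63 m.
C/C_peak = exp(−Δx²/(2σ²)) = 0.24 ⇒ Δx = σ·√(−2 ln 0.24) = 33.63 × 1.689 = 56.80 m.
Width = 2Δx = 114 m.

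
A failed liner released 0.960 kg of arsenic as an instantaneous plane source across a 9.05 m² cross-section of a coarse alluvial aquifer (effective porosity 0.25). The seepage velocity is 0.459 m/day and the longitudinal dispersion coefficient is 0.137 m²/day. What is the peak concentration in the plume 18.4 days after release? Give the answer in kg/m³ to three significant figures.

0.0754 kg/m³

The peak of an instantaneous 1D plume sits at x = vt; there the Gaussian factor is 1 and C_max = M/(n_e·A·√(4πDt)), where n_e·A is the pore area the mass is dissolved in.
√(4πDt) = √(4π × 0.137 × 18.4) = 5.628 m, so C_max = 0.960/(0.25 × 9.05 × 5.628) = 0.0754 kg/m³.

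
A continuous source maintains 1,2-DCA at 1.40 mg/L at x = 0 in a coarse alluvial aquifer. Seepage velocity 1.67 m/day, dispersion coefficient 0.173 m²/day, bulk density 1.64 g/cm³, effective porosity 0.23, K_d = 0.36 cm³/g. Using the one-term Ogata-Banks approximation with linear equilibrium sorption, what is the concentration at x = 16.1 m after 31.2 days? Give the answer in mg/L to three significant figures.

Retardation factor R = 1 + ρ_b·K_d/n = 1 + 1.64 × 0.36/0.23 = 3.567.
Sorption retards both mechanisms: v_R = v/R = 0.4682 m/day, D_R = D/R = 0.04850 m²/day.
v_R·t = 0.4682 × 31.2 = 14.60784 m; 2√(D_R t) = 2.460 m; argument = (16.1 − 14.60784)/2.460 = 0.6066.
C = C₀ × ½·erfc(0.6066) = 1.40 × 0.1955 = 0.274 mg/L.

0.274 mg/L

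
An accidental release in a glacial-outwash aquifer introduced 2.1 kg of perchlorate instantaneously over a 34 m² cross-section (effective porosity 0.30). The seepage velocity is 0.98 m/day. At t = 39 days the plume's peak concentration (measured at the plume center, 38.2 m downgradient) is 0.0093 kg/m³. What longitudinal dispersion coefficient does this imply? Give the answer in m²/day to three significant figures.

1.00 m²/day

At the plume center C_max = M/(n_e·A·√(4πDt)), so D = M²/(4πt·(n_e·A·C_max)²).
n_e·A·C_max = 0.30 × 34 × 0.0093 = 0.09486 kg/m.
D = 2.1²/(4π × 39 × 0.09486²) = 1.00 m²/day.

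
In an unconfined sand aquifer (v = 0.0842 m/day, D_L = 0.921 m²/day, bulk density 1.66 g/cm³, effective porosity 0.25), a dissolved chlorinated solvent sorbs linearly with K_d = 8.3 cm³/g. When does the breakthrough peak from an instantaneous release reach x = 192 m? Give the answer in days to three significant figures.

Retardation factor R = 1 + ρ_b·K_d/n = 1 + 1.66 × 8.3/0.25 = 56.11.
Sorption retards both mechanisms: v_R = v/R = 0.001501 m/day, D_R = D/R = 0.01641 m²/day.
Peak time from v_R²t² + 2D_R t − x² = 0: t = (√(D_R² + v_R²x²) − D_R)/v_R².
√(D_R² + v_R²x²) = √(0.01641² + 0.001501² × 192²) = 0.2887; v_R² = 2.253e-06.
t = (0.2887 − 0.01641)/2.253e-06 = 121000 days.

121000 days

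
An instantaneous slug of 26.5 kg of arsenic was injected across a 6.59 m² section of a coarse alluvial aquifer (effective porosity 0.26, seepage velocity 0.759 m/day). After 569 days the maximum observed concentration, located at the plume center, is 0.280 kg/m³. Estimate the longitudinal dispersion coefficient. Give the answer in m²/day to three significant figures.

0.427 m²/day

At the plume center C_max = M/(n_e·A·√(4πDt)), so D = M²/(4πt·(n_e·A·C_max)²).
n_e·A·C_max = 0.26 × 6.59 × 0.280 = 0.4798 kg/m.
D = 26.5²/(4π × 569 × 0.4798²) = 0.427 m²/day.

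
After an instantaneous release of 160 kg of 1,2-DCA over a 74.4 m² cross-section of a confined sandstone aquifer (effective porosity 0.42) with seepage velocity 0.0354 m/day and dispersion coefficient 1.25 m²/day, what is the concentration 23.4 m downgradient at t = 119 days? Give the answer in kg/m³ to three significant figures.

0.0638 kg/m³

For an instantaneous plane source, C(x,t) = M/(n_e·A·√(4πDt)) · exp(−(x−vt)²/(4Dt)), with n_e·A the pore (flow) area.
Plume center vt = 0.0354 × 119 = 4.2126 m, so the well at 23.4 m is 19.1874 m downgradient of the peak.
√(4πDt) = 43.23 m, giving peak height M/(n_e·A·√(4πDt)) = 160/(0.42 × 74.4 × 43.23) = 0.1184 kg/m³.
(x−vt)²/(4Dt) = (19.1874)²/(4 × 1.25 × 119) = 0.6188; exp(−0.6188) = 0.5386.
C = 0.1184 × 0.5386 = 0.0638 kg/m³.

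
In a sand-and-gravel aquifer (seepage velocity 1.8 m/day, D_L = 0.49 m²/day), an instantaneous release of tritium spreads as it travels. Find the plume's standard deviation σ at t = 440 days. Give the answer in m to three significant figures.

20.8 m

Dispersive spreading gives a Gaussian with σ² = 2Dt; advection only shifts the center.
σ = √(2 × 0.49 × 440) = 20.8 m.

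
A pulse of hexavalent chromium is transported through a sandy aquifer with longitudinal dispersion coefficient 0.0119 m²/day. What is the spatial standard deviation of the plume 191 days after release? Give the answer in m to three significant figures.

Dispersive spreading gives a Gaussian with σ² = 2Dt; advection only shifts the center.
σ = √(2 × 0.0119 × 191) = 2.13 m.

2.13 m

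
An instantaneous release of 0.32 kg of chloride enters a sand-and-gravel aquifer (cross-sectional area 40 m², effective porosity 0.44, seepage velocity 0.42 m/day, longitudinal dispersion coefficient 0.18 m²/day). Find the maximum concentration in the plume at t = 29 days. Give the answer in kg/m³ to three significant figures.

The peak of an instantaneous 1D plume sits at x = vt; there the Gaussian factor is 1 and C_max = M/(n_e·A·√(4πDt)), where n_e·A is the pore area the mass is dissolved in.
√(4πDt) = √(4π × 0.18 × 29) = 8.099 m, so C_max = 0.32/(0.44 × 40 × 8.099) = 0.00224 kg/m³.

0.00224 kg/m³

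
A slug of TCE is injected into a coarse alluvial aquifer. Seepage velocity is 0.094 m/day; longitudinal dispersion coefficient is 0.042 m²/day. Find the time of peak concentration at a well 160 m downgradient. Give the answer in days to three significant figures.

1700 days

For the 1D instantaneous-source solution, setting ∂C/∂t = 0 at fixed x gives v²t² + 2Dt − x² = 0, so t = (√(D² + v²x²) − D)/v².
√(D² + v²x²) = √(0.042² + 0.094² × 160²) = 15.04; v² = 0.008836.
t = (15.04 − 0.042)/0.008836 = 1700 days (vs. the pure-advection estimate x/v = 1700 d).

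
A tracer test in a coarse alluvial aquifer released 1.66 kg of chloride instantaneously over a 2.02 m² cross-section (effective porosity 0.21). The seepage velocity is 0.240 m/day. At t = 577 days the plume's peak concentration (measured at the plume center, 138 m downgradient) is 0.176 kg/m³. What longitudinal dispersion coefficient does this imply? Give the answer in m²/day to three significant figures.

0.0682 m²/day

At the plume center C_max = M/(n_e·A·√(4πDt)), so D = M²/(4πt·(n_e·A·C_max)²).
n_e·A·C_max = 0.21 × 2.02 × 0.176 = 0.07466 kg/m.
D = 1.66²/(4π × 577 × 0.07466²) = 0.0682 m²/day.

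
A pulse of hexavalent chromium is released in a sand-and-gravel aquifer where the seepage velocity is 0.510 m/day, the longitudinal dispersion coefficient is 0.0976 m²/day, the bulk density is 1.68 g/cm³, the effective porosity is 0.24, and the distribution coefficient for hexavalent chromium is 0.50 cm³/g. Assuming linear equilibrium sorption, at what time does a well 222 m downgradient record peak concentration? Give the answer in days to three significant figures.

1960 days

Retardation factor R = 1 + ρ_b·K_d/n = 1 + 1.68 × 0.50/0.24 = 4.500.
Sorption retards both mechanisms: v_R = v/R = 0.1133 m/day, D_R = D/R = 0.02169 m²/day.
Peak time from v_R²t² + 2D_R t − x² = 0: t = (√(D_R² + v_R²x²) − D_R)/v_R².
√(D_R² + v_R²x²) = √(0.02169² + 0.1133² × 222²) = 25.15; v_R² = 0.01284.
t = (25.15 − 0.02169)/0.01284 = 1960 days.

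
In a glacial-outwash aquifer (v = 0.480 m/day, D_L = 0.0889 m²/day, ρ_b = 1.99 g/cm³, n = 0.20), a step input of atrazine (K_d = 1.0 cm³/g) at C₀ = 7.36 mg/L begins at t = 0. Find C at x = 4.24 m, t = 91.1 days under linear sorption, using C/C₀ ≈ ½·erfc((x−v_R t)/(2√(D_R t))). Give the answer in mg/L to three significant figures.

3.09 mg/L

Retardation factor R = 1 + ρ_b·K_d/n = 1 + 1.99 × 1.0/0.20 = 10.95.
Sorption retards both mechanisms: v_R = v/R = 0.04384 m/day, D_R = D/R = 0.008119 m²/day.
v_R·t = 0.04384 × 91.1 = 3.993824 m; 2√(D_R t) = 1.720 m; argument = (4.24 − 3.993824)/1.720 = 0.1431.
C = C₀ × ½·erfc(0.1431) = 7.36 × 0.4198 = 3.09 mg/L.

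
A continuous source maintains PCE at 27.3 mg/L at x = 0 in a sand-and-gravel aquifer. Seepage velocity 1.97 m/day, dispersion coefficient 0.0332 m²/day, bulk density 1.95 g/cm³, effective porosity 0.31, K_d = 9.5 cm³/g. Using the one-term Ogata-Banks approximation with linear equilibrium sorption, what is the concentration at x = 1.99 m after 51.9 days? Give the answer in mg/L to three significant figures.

2.69 mg/L

Retardation factor R = 1 + ρ_b·K_d/n = 1 + 1.95 × 9.5/0.31 = 60.76.
Sorption retards both mechanisms: v_R = v/R = 0.03242 m/day, D_R = D/R = 0.0005464 m²/day.
v_R·t = 0.03242 × 51.9 = 1.682598 m; 2√(D_R t) = 0.3368 m; argument = (1.99 − 1.682598)/0.3368 = 0.9127.
C = C₀ × ½·erfc(0.9127) = 27.3 × 0.09839 = 2.69 mg/L.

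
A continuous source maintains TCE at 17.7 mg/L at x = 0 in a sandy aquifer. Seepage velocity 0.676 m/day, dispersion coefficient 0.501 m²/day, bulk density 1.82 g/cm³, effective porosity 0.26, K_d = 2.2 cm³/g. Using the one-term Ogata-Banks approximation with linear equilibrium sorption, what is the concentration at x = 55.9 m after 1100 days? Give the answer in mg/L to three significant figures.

1.75 mg/L

Retardation factor R = 1 + ρ_b·K_d/n = 1 + 1.82 × 2.2/0.26 = 16.40.
Sorption retards both mechanisms: v_R = v/R = 0.04122 m/day, D_R = D/R = 0.03055 m²/day.
v_R·t = 0.04122 × 1100 = 45.342 m; 2√(D_R t) = 11.59 m; argument = (55.9 − 45.342)/11.59 = 0.9110.
C = C₀ × ½·erfc(0.9110) = 17.7 × 0.09881 = 1.75 mg/L.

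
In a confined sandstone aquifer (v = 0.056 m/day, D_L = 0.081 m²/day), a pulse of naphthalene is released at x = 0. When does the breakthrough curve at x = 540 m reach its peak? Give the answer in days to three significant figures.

For the 1D instantaneous-source solution, setting ∂C/∂t = 0 at fixed x gives v²t² + 2Dt − x² = 0, so t = (√(D² + v²x²) − D)/v².
√(D² + v²x²) = √(0.081² + 0.056² × 540²) = 30.24; v² = 0.003136.
t = (30.24 − 0.081)/0.003136 = 9620 days (vs. the pure-advection estimate x/v = 9640 d).

9620 days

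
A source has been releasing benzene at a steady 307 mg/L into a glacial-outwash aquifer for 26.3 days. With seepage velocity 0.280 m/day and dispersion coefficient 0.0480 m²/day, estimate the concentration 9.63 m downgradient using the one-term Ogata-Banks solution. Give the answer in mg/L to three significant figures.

23.6 mg/L

For a continuous step input, C/C₀ ≈ ½·erfc((x−vt)/(2√(Dt))).
vt = 0.280 × 26.3 = 7.364 m and 2√(Dt) = 2√(0.0480 × 26.3) = 2.247 m.
Argument (x−vt)/(2√(Dt)) = (9.63 − 7.364)/2.247 = 1.008; ½·erfc(1.008) = 0.07700.
C = 307 × 0.07700 = 23.6 mg/L.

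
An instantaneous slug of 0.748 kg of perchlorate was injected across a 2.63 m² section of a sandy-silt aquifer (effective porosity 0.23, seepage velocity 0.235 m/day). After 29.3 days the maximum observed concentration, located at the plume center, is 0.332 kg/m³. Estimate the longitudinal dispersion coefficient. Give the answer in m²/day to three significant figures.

0.0377 m²/day

At the plume center C_max = M/(n_e·A·√(4πDt)), so D = M²/(4πt·(n_e·A·C_max)²).
n_e·A·C_max = 0.23 × 2.63 × 0.332 = 0.2008 kg/m.
D = 0.748²/(4π × 29.3 × 0.2008²) = 0.0377 m²/day.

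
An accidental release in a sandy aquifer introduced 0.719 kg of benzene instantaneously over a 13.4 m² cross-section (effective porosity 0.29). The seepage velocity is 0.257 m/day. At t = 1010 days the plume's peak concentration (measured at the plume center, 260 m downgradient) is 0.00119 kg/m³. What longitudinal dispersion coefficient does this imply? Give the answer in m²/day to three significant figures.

At the plume center C_max = M/(n_e·A·√(4πDt)), so D = M²/(4πt·(n_e·A·C_max)²).
n_e·A·C_max = 0.29 × 13.4 × 0.00119 = 0.004624 kg/m.
D = 0.719²/(4π × 1010 × 0.004624²) = 1.90 m²/day.

1.90 m²/day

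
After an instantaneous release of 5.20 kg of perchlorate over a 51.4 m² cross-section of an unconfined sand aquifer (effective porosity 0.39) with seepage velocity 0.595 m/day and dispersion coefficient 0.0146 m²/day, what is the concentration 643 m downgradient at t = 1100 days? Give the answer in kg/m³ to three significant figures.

For an instantaneous plane source, C(x,t) = M/(n_e·A·√(4πDt)) · exp(−(x−vt)²/(4Dt)), with n_e·A the pore (flow) area.
Plume center vt = 0.595 × 1100 = 654.5 m, so the well at 643 m is 11.5 m upgradient of the peak.
√(4πDt) = 14.21 m, giving peak height M/(n_e·A·√(4πDt)) = 5.20/(0.39 × 51.4 × 14.21) = 0.01825 kg/m³.
(x−vt)²/(4Dt) = (-11.5)²/(4 × 0.0146 × 1100) = 2.059; exp(−2.059) = 0.1276.
C = 0.01825 × 0.1276 = 0.00233 kg/m³.

0.00233 kg/m³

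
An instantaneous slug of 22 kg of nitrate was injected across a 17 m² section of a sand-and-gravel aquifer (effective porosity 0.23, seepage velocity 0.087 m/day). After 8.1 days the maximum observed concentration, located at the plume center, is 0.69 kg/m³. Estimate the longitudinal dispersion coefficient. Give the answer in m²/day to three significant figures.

0.653 m²/day

At the plume center C_max = M/(n_e·A·√(4πDt)), so D = M²/(4πt·(n_e·A·C_max)²).
n_e·A·C_max = 0.23 × 17 × 0.69 = 2.698 kg/m.
D = 22²/(4π × 8.1 × 2.698²) = 0.653 m²/day.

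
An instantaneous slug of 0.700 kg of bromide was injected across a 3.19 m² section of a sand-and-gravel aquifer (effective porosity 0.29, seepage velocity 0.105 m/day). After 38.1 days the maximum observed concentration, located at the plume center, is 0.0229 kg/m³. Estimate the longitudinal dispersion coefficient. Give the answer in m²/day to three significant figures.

2.28 m²/day

At the plume center C_max = M/(n_e·A·√(4πDt)), so D = M²/(4πt·(n_e·A·C_max)²).
n_e·A·C_max = 0.29 × 3.19 × 0.0229 = 0.02118 kg/m.
D = 0.700²/(4π × 38.1 × 0.02118²) = 2.28 m²/day.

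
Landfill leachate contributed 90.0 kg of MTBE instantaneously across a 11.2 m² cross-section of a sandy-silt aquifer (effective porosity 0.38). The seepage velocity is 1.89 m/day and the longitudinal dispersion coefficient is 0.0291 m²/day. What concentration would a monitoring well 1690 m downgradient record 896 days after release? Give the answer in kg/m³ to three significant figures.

1.04 kg/m³

For an instantaneous plane source, C(x,t) = M/(n_e·A·√(4πDt)) · exp(−(x−vt)²/(4Dt)), with n_e·A the pore (flow) area.
Plume center vt = 1.89 × 896 = 1693.44 m, so the well at 1690 m is 3.44 m upgradient of the peak.
√(4πDt) = 18.10 m, giving peak height M/(n_e·A·√(4πDt)) = 90.0/(0.38 × 11.2 × 18.10) = 1.168 kg/m³.
(x−vt)²/(4Dt) = (-3.44)²/(4 × 0.0291 × 896) = 0.1135; exp(−0.1135) = 0.8927.
C = 1.168 × 0.8927 = 1.04 kg/m³.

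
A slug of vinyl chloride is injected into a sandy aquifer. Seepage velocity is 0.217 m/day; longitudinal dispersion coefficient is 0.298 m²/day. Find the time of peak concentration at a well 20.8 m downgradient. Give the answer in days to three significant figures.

89.7 days

For the 1D instantaneous-source solution, setting ∂C/∂t = 0 at fixed x gives v²t² + 2Dt − x² = 0, so t = (√(D² + v²x²) − D)/v².
√(D² + v²x²) = √(0.298² + 0.217² × 20.8²) = 4.523; v² = 0.047089.
t = (4.523 − 0.298)/0.047089 = 89.7 days (vs. the pure-advection estimate x/v = 95.9 d).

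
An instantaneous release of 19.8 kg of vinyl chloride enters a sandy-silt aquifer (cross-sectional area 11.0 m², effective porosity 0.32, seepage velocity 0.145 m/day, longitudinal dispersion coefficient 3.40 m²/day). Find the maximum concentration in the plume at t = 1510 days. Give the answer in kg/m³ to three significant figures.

The peak of an instantaneous 1D plume sits at x = vt; there the Gaussian factor is 1 and C_max = M/(n_e·A·√(4πDt)), where n_e·A is the pore area the mass is dissolved in.
√(4πDt) = √(4π × 3.40 × 1510) = 254.0 m, so C_max = 19.8/(0.32 × 11.0 × 254.0) = 0.0221 kg/m³.

0.0221 kg/m³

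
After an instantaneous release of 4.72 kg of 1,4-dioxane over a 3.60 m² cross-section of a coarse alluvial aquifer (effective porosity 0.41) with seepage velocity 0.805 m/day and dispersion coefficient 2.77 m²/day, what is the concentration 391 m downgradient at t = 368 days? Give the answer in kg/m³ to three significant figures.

0.00312 kg/m³

For an instantaneous plane source, C(x,t) = M/(n_e·A·√(4πDt)) · exp(−(x−vt)²/(4Dt)), with n_e·A the pore (flow) area.
Plume center vt = 0.805 × 368 = 296.24 m, so the well at 391 m is 94.76 m downgradient of the peak.
√(4πDt) = 113.2 m, giving peak height M/(n_e·A·√(4πDt)) = 4.72/(0.41 × 3.60 × 113.2) = 0.02825 kg/m³.
(x−vt)²/(4Dt) = (94.76)²/(4 × 2.77 × 368) = 2.202; exp(−2.202) = 0.1106.
C = 0.02825 × 0.1106 = 0.00312 kg/m³.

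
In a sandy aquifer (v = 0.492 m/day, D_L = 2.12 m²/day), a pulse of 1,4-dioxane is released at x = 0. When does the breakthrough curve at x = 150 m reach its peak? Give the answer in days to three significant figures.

296 days

For the 1D instantaneous-source solution, setting ∂C/∂t = 0 at fixed x gives v²t² + 2Dt − x² = 0, so t = (√(D² + v²x²) − D)/v².
√(D² + v²x²) = √(2.12² + 0.492² × 150²) = 73.83; v² = 0.242064.
t = (73.83 − 2.12)/0.242064 = 296 days (vs. the pure-advection estimate x/v = 305 d).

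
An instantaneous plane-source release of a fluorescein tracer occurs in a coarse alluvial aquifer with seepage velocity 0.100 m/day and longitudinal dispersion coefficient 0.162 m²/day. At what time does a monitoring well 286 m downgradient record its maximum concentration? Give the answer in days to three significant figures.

2840 days

For the 1D instantaneous-source solution, setting ∂C/∂t = 0 at fixed x gives v²t² + 2Dt − x² = 0, so t = (√(D² + v²x²) − D)/v².
√(D² + v²x²) = √(0.162² + 0.100² × 286²) = 28.60; v² = 0.01.
t = (28.60 − 0.162)/0.01 = 2840 days (vs. the pure-advection estimate x/v = 2860 d).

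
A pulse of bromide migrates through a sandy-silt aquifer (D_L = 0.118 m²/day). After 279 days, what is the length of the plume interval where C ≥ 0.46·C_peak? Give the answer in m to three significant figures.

The plume is Gaussian with σ = √(2Dt) = √(2 × 0.118 × 279) = 8.114 m.
C/C_peak = exp(−Δx²/(2σ²)) = 0.46 ⇒ Δx = σ·√(−2 ln 0.46) = 8.114 × 1.246 = 10.11 m.
Width = 2Δx = 20.2 m.

20.2 m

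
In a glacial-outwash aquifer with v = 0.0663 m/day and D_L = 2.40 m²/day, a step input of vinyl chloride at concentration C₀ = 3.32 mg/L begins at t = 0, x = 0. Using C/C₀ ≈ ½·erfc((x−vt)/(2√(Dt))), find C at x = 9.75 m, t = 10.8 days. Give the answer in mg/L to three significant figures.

For a continuous step input, C/C₀ ≈ ½·erfc((x−vt)/(2√(Dt))).
vt = 0.0663 × 10.8 = 0.71604 m and 2√(Dt) = 2√(2.40 × 10.8) = 10.18 m.
Argument (x−vt)/(2√(Dt)) = (9.75 − 0.71604)/10.18 = 0.8874; ½·erfc(0.8874) = 0.1047.
C = 3.32 × 0.1047 = 0.348 mg/L.

0.348 mg/L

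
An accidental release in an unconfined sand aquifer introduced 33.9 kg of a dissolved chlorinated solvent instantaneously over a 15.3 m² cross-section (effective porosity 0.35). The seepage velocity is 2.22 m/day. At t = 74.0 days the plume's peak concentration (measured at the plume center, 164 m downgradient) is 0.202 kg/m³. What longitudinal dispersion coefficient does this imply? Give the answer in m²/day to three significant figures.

At the plume center C_max = M/(n_e·A·√(4πDt)), so D = M²/(4πt·(n_e·A·C_max)²).
n_e·A·C_max = 0.35 × 15.3 × 0.202 = 1.082 kg/m.
D = 33.9²/(4π × 74.0 × 1.082²) = 1.06 m²/day.

1.06 m²/day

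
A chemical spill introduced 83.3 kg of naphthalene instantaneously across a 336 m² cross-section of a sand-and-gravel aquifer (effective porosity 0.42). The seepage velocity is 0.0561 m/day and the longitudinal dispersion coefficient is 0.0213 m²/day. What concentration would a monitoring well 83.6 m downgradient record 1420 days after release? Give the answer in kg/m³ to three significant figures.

0.0266 kg/m³

For an instantaneous plane source, C(x,t) = M/(n_e·A·√(4πDt)) · exp(−(x−vt)²/(4Dt)), with n_e·A the pore (flow) area.
Plume center vt = 0.0561 × 1420 = 79.662 m, so the well at 83.6 m is 3.938 m downgradient of the peak.
√(4πDt) = 19.50 m, giving peak height M/(n_e·A·√(4πDt)) = 83.3/(0.42 × 336 × 19.50) = 0.03027 kg/m³.
(x−vt)²/(4Dt) = (3.938)²/(4 × 0.0213 × 1420) = 0.1282; exp(−0.1282) = 0.8797.
C = 0.03027 × 0.8797 = 0.0266 kg/m³.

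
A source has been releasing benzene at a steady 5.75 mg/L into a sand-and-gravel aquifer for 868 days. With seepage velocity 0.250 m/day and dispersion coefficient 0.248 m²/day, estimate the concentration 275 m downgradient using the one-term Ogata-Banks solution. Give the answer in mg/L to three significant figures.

For a continuous step input, C/C₀ ≈ ½·erfc((x−vt)/(2√(Dt))).
vt = 0.250 × 868 = 217 m and 2√(Dt) = 2√(0.248 × 868) = 29.34 m.
Argument (x−vt)/(2√(Dt)) = (275 − 217)/29.34 = 1.977; ½·erfc(1.977) = 0.002588.
C = 5.75 × 0.002588 = 0.0149 mg/L.

0.0149 mg/L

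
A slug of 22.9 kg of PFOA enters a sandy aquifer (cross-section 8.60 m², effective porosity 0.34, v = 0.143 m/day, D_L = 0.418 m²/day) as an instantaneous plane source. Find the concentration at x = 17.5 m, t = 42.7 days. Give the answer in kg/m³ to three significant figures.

0.0849 kg/m³

For an instantaneous plane source, C(x,t) = M/(n_e·A·√(4πDt)) · exp(−(x−vt)²/(4Dt)), with n_e·A the pore (flow) area.
Plume center vt = 0.143 × 42.7 = 6.1061 m, so the well at 17.5 m is 11.3939 m downgradient of the peak.
√(4πDt) = 14.98 m, giving peak height M/(n_e·A·√(4πDt)) = 22.9/(0.34 × 8.60 × 14.98) = 0.5228 kg/m³.
(x−vt)²/(4Dt) = (11.3939)²/(4 × 0.418 × 42.7) = 1.818; exp(−1.818) = 0.1624.
C = 0.5228 × 0.1624 = 0.0849 kg/m³.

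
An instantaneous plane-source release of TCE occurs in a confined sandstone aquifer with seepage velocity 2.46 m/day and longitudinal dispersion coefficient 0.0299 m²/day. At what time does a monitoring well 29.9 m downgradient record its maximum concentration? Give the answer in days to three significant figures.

12.1 days

For the 1D instantaneous-source solution, setting ∂C/∂t = 0 at fixed x gives v²t² + 2Dt − x² = 0, so t = (√(D² + v²x²) − D)/v².
√(D² + v²x²) = √(0.0299² + 2.46² × 29.9²) = 73.55; v² = 6.0516.
t = (73.55 − 0.0299)/6.0516 = 12.1 days (vs. the pure-advection estimate x/v = 12.2 d).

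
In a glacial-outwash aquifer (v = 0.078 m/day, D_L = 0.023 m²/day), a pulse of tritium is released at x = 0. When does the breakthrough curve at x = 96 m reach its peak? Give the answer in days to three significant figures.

1230 days

For the 1D instantaneous-source solution, setting ∂C/∂t = 0 at fixed x gives v²t² + 2Dt − x² = 0, so t = (√(D² + v²x²) − D)/v².
√(D² + v²x²) = √(0.023² + 0.078² × 96²) = 7.488; v² = 0.006084.
t = (7.488 − 0.023)/0.006084 = 1230 days (vs. the pure-advection estimate x/v = 1230 d).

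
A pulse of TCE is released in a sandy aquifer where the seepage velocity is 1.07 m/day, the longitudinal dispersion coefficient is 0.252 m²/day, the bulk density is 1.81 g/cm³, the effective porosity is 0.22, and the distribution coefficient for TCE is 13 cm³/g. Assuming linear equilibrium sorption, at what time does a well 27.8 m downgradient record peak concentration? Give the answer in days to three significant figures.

2780 days

Retardation factor R = 1 + ρ_b·K_d/n = 1 + 1.81 × 13/0.22 = 108.0.
Sorption retards both mechanisms: v_R = v/R = 0.009907 m/day, D_R = D/R = 0.002333 m²/day.
Peak time from v_R²t² + 2D_R t − x² = 0: t = (√(D_R² + v_R²x²) − D_R)/v_R².
√(D_R² + v_R²x²) = √(0.002333² + 0.009907² × 27.8²) = 0.2754; v_R² = 9.815e-05.
t = (0.2754 − 0.002333)/9.815e-05 = 2780 days.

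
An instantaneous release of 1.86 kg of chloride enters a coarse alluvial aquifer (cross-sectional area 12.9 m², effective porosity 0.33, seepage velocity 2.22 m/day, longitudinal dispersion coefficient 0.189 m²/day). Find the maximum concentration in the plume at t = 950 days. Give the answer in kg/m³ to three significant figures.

The peak of an instantaneous 1D plume sits at x = vt; there the Gaussian factor is 1 and C_max = M/(n_e·A·√(4πDt)), where n_e·A is the pore area the mass is dissolved in.
√(4πDt) = √(4π × 0.189 × 950) = 47.50 m, so C_max = 1.86/(0.33 × 12.9 × 47.50) = 0.00920 kg/m³.

0.00920 kg/m³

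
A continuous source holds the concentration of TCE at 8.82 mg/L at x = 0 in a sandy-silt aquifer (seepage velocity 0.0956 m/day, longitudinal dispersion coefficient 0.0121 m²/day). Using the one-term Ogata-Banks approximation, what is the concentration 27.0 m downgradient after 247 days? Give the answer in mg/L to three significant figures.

For a continuous step input, C/C₀ ≈ ½·erfc((x−vt)/(2√(Dt))).
vt = 0.0956 × 247 = 23.6132 m and 2√(Dt) = 2√(0.0121 × 247) = 3.458 m.
Argument (x−vt)/(2√(Dt)) = (27.0 − 23.6132)/3.458 = 0.9794; ½·erfc(0.9794) = 0.08301.
C = 8.82 × 0.08301 = 0.732 mg/L.

0.732 mg/L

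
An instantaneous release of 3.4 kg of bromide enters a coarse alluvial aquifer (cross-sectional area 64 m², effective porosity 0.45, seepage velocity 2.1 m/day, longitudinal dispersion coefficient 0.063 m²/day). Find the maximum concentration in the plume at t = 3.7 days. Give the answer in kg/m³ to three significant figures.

0.0690 kg/m³

The peak of an instantaneous 1D plume sits at x = vt; there the Gaussian factor is 1 and C_max = M/(n_e·A·√(4πDt)), where n_e·A is the pore area the mass is dissolved in.
√(4πDt) = √(4π × 0.063 × 3.7) = 1.711 m, so C_max = 3.4/(0.45 × 64 × 1.711) = 0.0690 kg/m³.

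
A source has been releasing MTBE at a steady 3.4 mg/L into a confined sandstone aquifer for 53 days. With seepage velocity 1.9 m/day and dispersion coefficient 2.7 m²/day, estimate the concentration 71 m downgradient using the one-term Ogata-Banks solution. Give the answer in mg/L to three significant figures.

3.27 mg/L

For a continuous step input, C/C₀ ≈ ½·erfc((x−vt)/(2√(Dt))).
vt = 1.9 × 53 = 100.7 m and 2√(Dt) = 2√(2.7 × 53) = 23.92 m.
Argument (x−vt)/(2√(Dt)) = (71 − 100.7)/23.92 = -1.242; ½·erfc(-1.242) = 0.9605.
C = 3.4 × 0.9605 = 3.27 mg/L.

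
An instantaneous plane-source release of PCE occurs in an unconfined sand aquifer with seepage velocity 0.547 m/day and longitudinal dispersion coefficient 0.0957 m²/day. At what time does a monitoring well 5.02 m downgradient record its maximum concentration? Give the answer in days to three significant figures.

For the 1D instantaneous-source solution, setting ∂C/∂t = 0 at fixed x gives v²t² + 2Dt − x² = 0, so t = (√(D² + v²x²) − D)/v².
√(D² + v²x²) = √(0.0957² + 0.547² × 5.02²) = 2.748; v² = 0.299209.
t = (2.748 − 0.0957)/0.299209 = 8.86 days (vs. the pure-advection estimate x/v = 9.18 d).

8.86 days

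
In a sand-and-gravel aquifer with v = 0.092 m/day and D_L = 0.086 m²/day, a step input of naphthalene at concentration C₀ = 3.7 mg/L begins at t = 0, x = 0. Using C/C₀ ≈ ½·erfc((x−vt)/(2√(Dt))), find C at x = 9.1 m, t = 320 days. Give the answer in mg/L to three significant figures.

For a continuous step input, C/C₀ ≈ ½·erfc((x−vt)/(2√(Dt))).
vt = 0.092 × 320 = 29.44 m and 2√(Dt) = 2√(0.086 × 320) = 10.49 m.
Argument (x−vt)/(2√(Dt)) = (9.1 − 29.44)/10.49 = -1.939; ½·erfc(-1.939) = 0.9969.
C = 3.7 × 0.9969 = 3.69 mg/L.

3.69 mg/L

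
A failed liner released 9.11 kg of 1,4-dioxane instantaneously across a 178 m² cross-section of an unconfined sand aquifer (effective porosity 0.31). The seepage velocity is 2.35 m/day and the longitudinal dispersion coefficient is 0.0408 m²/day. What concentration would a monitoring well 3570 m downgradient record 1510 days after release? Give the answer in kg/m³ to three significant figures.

For an instantaneous plane source, C(x,t) = M/(n_e·A·√(4πDt)) · exp(−(x−vt)²/(4Dt)), with n_e·A the pore (flow) area.
Plume center vt = 2.35 × 1510 = 3548.5 m, so the well at 3570 m is 21.5 m downgradient of the peak.
√(4πDt) = 27.82 m, giving peak height M/(n_e·A·√(4πDt)) = 9.11/(0.31 × 178 × 27.82) = 0.005934 kg/m³.
(x−vt)²/(4Dt) = (21.5)²/(4 × 0.0408 × 1510) = 1.876; exp(−1.876) = 0.1532.
C = 0.005934 × 0.1532 = 0.000909 kg/m³.

0.000909 kg/m³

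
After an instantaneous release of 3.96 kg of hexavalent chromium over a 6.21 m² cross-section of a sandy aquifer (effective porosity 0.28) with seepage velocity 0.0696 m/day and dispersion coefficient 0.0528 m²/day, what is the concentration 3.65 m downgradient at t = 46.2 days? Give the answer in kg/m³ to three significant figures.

0.403 kg/m³

For an instantaneous plane source, C(x,t) = M/(n_e·A·√(4πDt)) · exp(−(x−vt)²/(4Dt)), with n_e·A the pore (flow) area.
Plume center vt = 0.0696 × 46.2 = 3.21552 m, so the well at 3.65 m is 0.43448 m downgradient of the peak.
√(4πDt) = 5.537 m, giving peak height M/(n_e·A·√(4πDt)) = 3.96/(0.28 × 6.21 × 5.537) = 0.4113 kg/m³.
(x−vt)²/(4Dt) = (0.43448)²/(4 × 0.0528 × 46.2) = 0.01935; exp(−0.01935) = 0.9808.
C = 0.4113 × 0.9808 = 0.403 kg/m³.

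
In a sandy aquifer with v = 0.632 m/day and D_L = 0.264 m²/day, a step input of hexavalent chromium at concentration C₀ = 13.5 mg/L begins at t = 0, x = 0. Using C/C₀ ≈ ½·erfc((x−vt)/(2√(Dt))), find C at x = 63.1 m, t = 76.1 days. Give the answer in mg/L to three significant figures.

0.121 mg/L

For a continuous step input, C/C₀ ≈ ½·erfc((x−vt)/(2√(Dt))).
vt = 0.632 × 76.1 = 48.0952 m and 2√(Dt) = 2√(0.264 × 76.1) = 8.964 m.
Argument (x−vt)/(2√(Dt)) = (63.1 − 48.0952)/8.964 = 1.674; ½·erfc(1.674) = 0.008957.
C = 13.5 × 0.008957 = 0.121 mg/L.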